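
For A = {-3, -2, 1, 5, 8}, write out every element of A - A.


A - A = {a - a' : a, a' ∈ A}.
Compute a - a' for each ordered pair (a, a'):
a = -3: -3--3=0, -3--2=-1, -3-1=-4, -3-5=-8, -3-8=-11
a = -2: -2--3=1, -2--2=0, -2-1=-3, -2-5=-7, -2-8=-10
a = 1: 1--3=4, 1--2=3, 1-1=0, 1-5=-4, 1-8=-7
a = 5: 5--3=8, 5--2=7, 5-1=4, 5-5=0, 5-8=-3
a = 8: 8--3=11, 8--2=10, 8-1=7, 8-5=3, 8-8=0
Collecting distinct values (and noting 0 appears from a-a):
A - A = {-11, -10, -8, -7, -4, -3, -1, 0, 1, 3, 4, 7, 8, 10, 11}
|A - A| = 15

A - A = {-11, -10, -8, -7, -4, -3, -1, 0, 1, 3, 4, 7, 8, 10, 11}


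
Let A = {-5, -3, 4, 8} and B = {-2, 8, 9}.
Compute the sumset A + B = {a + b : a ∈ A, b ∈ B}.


A + B = {a + b : a ∈ A, b ∈ B}.
Enumerate all |A|·|B| = 4·3 = 12 pairs (a, b) and collect distinct sums.
a = -5: -5+-2=-7, -5+8=3, -5+9=4
a = -3: -3+-2=-5, -3+8=5, -3+9=6
a = 4: 4+-2=2, 4+8=12, 4+9=13
a = 8: 8+-2=6, 8+8=16, 8+9=17
Collecting distinct sums: A + B = {-7, -5, 2, 3, 4, 5, 6, 12, 13, 16, 17}
|A + B| = 11

A + B = {-7, -5, 2, 3, 4, 5, 6, 12, 13, 16, 17}


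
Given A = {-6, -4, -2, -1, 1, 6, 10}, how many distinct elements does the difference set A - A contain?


A - A = {a - a' : a, a' ∈ A}; |A| = 7.
Bounds: 2|A|-1 ≤ |A - A| ≤ |A|² - |A| + 1, i.e. 13 ≤ |A - A| ≤ 43.
Note: 0 ∈ A - A always (from a - a). The set is symmetric: if d ∈ A - A then -d ∈ A - A.
Enumerate nonzero differences d = a - a' with a > a' (then include -d):
Positive differences: {1, 2, 3, 4, 5, 7, 8, 9, 10, 11, 12, 14, 16}
Full difference set: {0} ∪ (positive diffs) ∪ (negative diffs).
|A - A| = 1 + 2·13 = 27 (matches direct enumeration: 27).

|A - A| = 27


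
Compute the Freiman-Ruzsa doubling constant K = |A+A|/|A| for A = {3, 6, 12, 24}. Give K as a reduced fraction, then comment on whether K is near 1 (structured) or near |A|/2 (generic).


|A| = 4.
Compute A + A by enumerating all 16 pairs.
A + A = {6, 9, 12, 15, 18, 24, 27, 30, 36, 48}, so |A + A| = 10.
K = |A + A| / |A| = 10/4 = 5/2 ≈ 2.5000.
Reference: AP of size 4 gives K = 7/4 ≈ 1.7500; a fully generic set of size 4 gives K ≈ 2.5000.

|A| = 4, |A + A| = 10, K = 10/4 = 5/2.


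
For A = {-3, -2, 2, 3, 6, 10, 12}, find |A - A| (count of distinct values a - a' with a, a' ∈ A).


A - A = {a - a' : a, a' ∈ A}; |A| = 7.
Bounds: 2|A|-1 ≤ |A - A| ≤ |A|² - |A| + 1, i.e. 13 ≤ |A - A| ≤ 43.
Note: 0 ∈ A - A always (from a - a). The set is symmetric: if d ∈ A - A then -d ∈ A - A.
Enumerate nonzero differences d = a - a' with a > a' (then include -d):
Positive differences: {1, 2, 3, 4, 5, 6, 7, 8, 9, 10, 12, 13, 14, 15}
Full difference set: {0} ∪ (positive diffs) ∪ (negative diffs).
|A - A| = 1 + 2·14 = 29 (matches direct enumeration: 29).

|A - A| = 29


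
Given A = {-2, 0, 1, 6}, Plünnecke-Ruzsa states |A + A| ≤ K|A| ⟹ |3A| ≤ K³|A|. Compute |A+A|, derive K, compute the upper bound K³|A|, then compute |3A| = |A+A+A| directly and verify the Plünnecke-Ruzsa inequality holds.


|A| = 4.
Step 1: Compute A + A by enumerating all 16 pairs.
A + A = {-4, -2, -1, 0, 1, 2, 4, 6, 7, 12}, so |A + A| = 10.
Step 2: Doubling constant K = |A + A|/|A| = 10/4 = 10/4 ≈ 2.5000.
Step 3: Plünnecke-Ruzsa gives |3A| ≤ K³·|A| = (2.5000)³ · 4 ≈ 62.5000.
Step 4: Compute 3A = A + A + A directly by enumerating all triples (a,b,c) ∈ A³; |3A| = 18.
Step 5: Check 18 ≤ 62.5000? Yes ✓.

K = 10/4, Plünnecke-Ruzsa bound K³|A| ≈ 62.5000, |3A| = 18, inequality holds.


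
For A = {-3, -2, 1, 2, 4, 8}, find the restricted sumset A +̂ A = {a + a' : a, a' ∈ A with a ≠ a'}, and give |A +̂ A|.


Restricted sumset: A +̂ A = {a + a' : a ∈ A, a' ∈ A, a ≠ a'}.
Equivalently, take A + A and drop any sum 2a that is achievable ONLY as a + a for a ∈ A (i.e. sums representable only with equal summands).
Enumerate pairs (a, a') with a < a' (symmetric, so each unordered pair gives one sum; this covers all a ≠ a'):
  -3 + -2 = -5
  -3 + 1 = -2
  -3 + 2 = -1
  -3 + 4 = 1
  -3 + 8 = 5
  -2 + 1 = -1
  -2 + 2 = 0
  -2 + 4 = 2
  -2 + 8 = 6
  1 + 2 = 3
  1 + 4 = 5
  1 + 8 = 9
  2 + 4 = 6
  2 + 8 = 10
  4 + 8 = 12
Collected distinct sums: {-5, -2, -1, 0, 1, 2, 3, 5, 6, 9, 10, 12}
|A +̂ A| = 12
(Reference bound: |A +̂ A| ≥ 2|A| - 3 for |A| ≥ 2, with |A| = 6 giving ≥ 9.)

|A +̂ A| = 12


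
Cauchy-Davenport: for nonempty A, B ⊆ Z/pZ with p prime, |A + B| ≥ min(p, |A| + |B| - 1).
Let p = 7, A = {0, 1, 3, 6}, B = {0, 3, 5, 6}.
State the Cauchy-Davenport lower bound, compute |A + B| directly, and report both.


Cauchy-Davenport: |A + B| ≥ min(p, |A| + |B| - 1) for A, B nonempty in Z/pZ.
|A| = 4, |B| = 4, p = 7.
CD lower bound = min(7, 4 + 4 - 1) = min(7, 7) = 7.
Compute A + B mod 7 directly:
a = 0: 0+0=0, 0+3=3, 0+5=5, 0+6=6
a = 1: 1+0=1, 1+3=4, 1+5=6, 1+6=0
a = 3: 3+0=3, 3+3=6, 3+5=1, 3+6=2
a = 6: 6+0=6, 6+3=2, 6+5=4, 6+6=5
A + B = {0, 1, 2, 3, 4, 5, 6}, so |A + B| = 7.
Verify: 7 ≥ 7? Yes ✓.

CD lower bound = 7, actual |A + B| = 7.


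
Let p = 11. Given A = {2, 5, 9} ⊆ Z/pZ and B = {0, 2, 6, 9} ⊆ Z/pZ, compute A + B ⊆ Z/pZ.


Work in Z/11Z: reduce every sum a + b modulo 11.
Enumerate all 12 pairs:
a = 2: 2+0=2, 2+2=4, 2+6=8, 2+9=0
a = 5: 5+0=5, 5+2=7, 5+6=0, 5+9=3
a = 9: 9+0=9, 9+2=0, 9+6=4, 9+9=7
Distinct residues collected: {0, 2, 3, 4, 5, 7, 8, 9}
|A + B| = 8 (out of 11 total residues).

A + B = {0, 2, 3, 4, 5, 7, 8, 9}


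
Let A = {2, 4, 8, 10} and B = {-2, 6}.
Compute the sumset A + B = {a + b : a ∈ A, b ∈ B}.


A + B = {a + b : a ∈ A, b ∈ B}.
Enumerate all |A|·|B| = 4·2 = 8 pairs (a, b) and collect distinct sums.
a = 2: 2+-2=0, 2+6=8
a = 4: 4+-2=2, 4+6=10
a = 8: 8+-2=6, 8+6=14
a = 10: 10+-2=8, 10+6=16
Collecting distinct sums: A + B = {0, 2, 6, 8, 10, 14, 16}
|A + B| = 7

A + B = {0, 2, 6, 8, 10, 14, 16}


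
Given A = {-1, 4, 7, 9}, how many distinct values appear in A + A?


A + A = {a + a' : a, a' ∈ A}; |A| = 4.
General bounds: 2|A| - 1 ≤ |A + A| ≤ |A|(|A|+1)/2, i.e. 7 ≤ |A + A| ≤ 10.
Lower bound 2|A|-1 is attained iff A is an arithmetic progression.
Enumerate sums a + a' for a ≤ a' (symmetric, so this suffices):
a = -1: -1+-1=-2, -1+4=3, -1+7=6, -1+9=8
a = 4: 4+4=8, 4+7=11, 4+9=13
a = 7: 7+7=14, 7+9=16
a = 9: 9+9=18
Distinct sums: {-2, 3, 6, 8, 11, 13, 14, 16, 18}
|A + A| = 9

|A + A| = 9


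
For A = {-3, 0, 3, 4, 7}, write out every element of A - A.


A - A = {a - a' : a, a' ∈ A}.
Compute a - a' for each ordered pair (a, a'):
a = -3: -3--3=0, -3-0=-3, -3-3=-6, -3-4=-7, -3-7=-10
a = 0: 0--3=3, 0-0=0, 0-3=-3, 0-4=-4, 0-7=-7
a = 3: 3--3=6, 3-0=3, 3-3=0, 3-4=-1, 3-7=-4
a = 4: 4--3=7, 4-0=4, 4-3=1, 4-4=0, 4-7=-3
a = 7: 7--3=10, 7-0=7, 7-3=4, 7-4=3, 7-7=0
Collecting distinct values (and noting 0 appears from a-a):
A - A = {-10, -7, -6, -4, -3, -1, 0, 1, 3, 4, 6, 7, 10}
|A - A| = 13

A - A = {-10, -7, -6, -4, -3, -1, 0, 1, 3, 4, 6, 7, 10}


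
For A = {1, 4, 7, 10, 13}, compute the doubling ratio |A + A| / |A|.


|A| = 5.
Compute A + A by enumerating all 25 pairs.
A + A = {2, 5, 8, 11, 14, 17, 20, 23, 26}, so |A + A| = 9.
K = |A + A| / |A| = 9/5 (already in lowest terms) ≈ 1.8000.
Reference: AP of size 5 gives K = 9/5 ≈ 1.8000; a fully generic set of size 5 gives K ≈ 3.0000.

|A| = 5, |A + A| = 9, K = 9/5.


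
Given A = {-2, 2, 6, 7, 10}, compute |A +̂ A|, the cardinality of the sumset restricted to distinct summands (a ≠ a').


Restricted sumset: A +̂ A = {a + a' : a ∈ A, a' ∈ A, a ≠ a'}.
Equivalently, take A + A and drop any sum 2a that is achievable ONLY as a + a for a ∈ A (i.e. sums representable only with equal summands).
Enumerate pairs (a, a') with a < a' (symmetric, so each unordered pair gives one sum; this covers all a ≠ a'):
  -2 + 2 = 0
  -2 + 6 = 4
  -2 + 7 = 5
  -2 + 10 = 8
  2 + 6 = 8
  2 + 7 = 9
  2 + 10 = 12
  6 + 7 = 13
  6 + 10 = 16
  7 + 10 = 17
Collected distinct sums: {0, 4, 5, 8, 9, 12, 13, 16, 17}
|A +̂ A| = 9
(Reference bound: |A +̂ A| ≥ 2|A| - 3 for |A| ≥ 2, with |A| = 5 giving ≥ 7.)

|A +̂ A| = 9


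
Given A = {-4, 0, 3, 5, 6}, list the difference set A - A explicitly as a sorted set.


A - A = {a - a' : a, a' ∈ A}.
Compute a - a' for each ordered pair (a, a'):
a = -4: -4--4=0, -4-0=-4, -4-3=-7, -4-5=-9, -4-6=-10
a = 0: 0--4=4, 0-0=0, 0-3=-3, 0-5=-5, 0-6=-6
a = 3: 3--4=7, 3-0=3, 3-3=0, 3-5=-2, 3-6=-3
a = 5: 5--4=9, 5-0=5, 5-3=2, 5-5=0, 5-6=-1
a = 6: 6--4=10, 6-0=6, 6-3=3, 6-5=1, 6-6=0
Collecting distinct values (and noting 0 appears from a-a):
A - A = {-10, -9, -7, -6, -5, -4, -3, -2, -1, 0, 1, 2, 3, 4, 5, 6, 7, 9, 10}
|A - A| = 19

A - A = {-10, -9, -7, -6, -5, -4, -3, -2, -1, 0, 1, 2, 3, 4, 5, 6, 7, 9, 10}


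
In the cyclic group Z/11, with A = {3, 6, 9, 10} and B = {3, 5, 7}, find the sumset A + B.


Work in Z/11Z: reduce every sum a + b modulo 11.
Enumerate all 12 pairs:
a = 3: 3+3=6, 3+5=8, 3+7=10
a = 6: 6+3=9, 6+5=0, 6+7=2
a = 9: 9+3=1, 9+5=3, 9+7=5
a = 10: 10+3=2, 10+5=4, 10+7=6
Distinct residues collected: {0, 1, 2, 3, 4, 5, 6, 8, 9, 10}
|A + B| = 10 (out of 11 total residues).

A + B = {0, 1, 2, 3, 4, 5, 6, 8, 9, 10}


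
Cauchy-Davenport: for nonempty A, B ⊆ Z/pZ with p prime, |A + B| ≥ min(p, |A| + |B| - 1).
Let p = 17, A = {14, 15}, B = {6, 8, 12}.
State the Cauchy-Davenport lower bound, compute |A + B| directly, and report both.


Cauchy-Davenport: |A + B| ≥ min(p, |A| + |B| - 1) for A, B nonempty in Z/pZ.
|A| = 2, |B| = 3, p = 17.
CD lower bound = min(17, 2 + 3 - 1) = min(17, 4) = 4.
Compute A + B mod 17 directly:
a = 14: 14+6=3, 14+8=5, 14+12=9
a = 15: 15+6=4, 15+8=6, 15+12=10
A + B = {3, 4, 5, 6, 9, 10}, so |A + B| = 6.
Verify: 6 ≥ 4? Yes ✓.

CD lower bound = 4, actual |A + B| = 6.


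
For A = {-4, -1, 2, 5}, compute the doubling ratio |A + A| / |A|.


|A| = 4.
Compute A + A by enumerating all 16 pairs.
A + A = {-8, -5, -2, 1, 4, 7, 10}, so |A + A| = 7.
K = |A + A| / |A| = 7/4 (already in lowest terms) ≈ 1.7500.
Reference: AP of size 4 gives K = 7/4 ≈ 1.7500; a fully generic set of size 4 gives K ≈ 2.5000.

|A| = 4, |A + A| = 7, K = 7/4.


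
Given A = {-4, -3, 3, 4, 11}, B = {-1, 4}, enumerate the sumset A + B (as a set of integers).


A + B = {a + b : a ∈ A, b ∈ B}.
Enumerate all |A|·|B| = 5·2 = 10 pairs (a, b) and collect distinct sums.
a = -4: -4+-1=-5, -4+4=0
a = -3: -3+-1=-4, -3+4=1
a = 3: 3+-1=2, 3+4=7
a = 4: 4+-1=3, 4+4=8
a = 11: 11+-1=10, 11+4=15
Collecting distinct sums: A + B = {-5, -4, 0, 1, 2, 3, 7, 8, 10, 15}
|A + B| = 10

A + B = {-5, -4, 0, 1, 2, 3, 7, 8, 10, 15}


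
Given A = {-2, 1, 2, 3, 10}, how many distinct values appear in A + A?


A + A = {a + a' : a, a' ∈ A}; |A| = 5.
General bounds: 2|A| - 1 ≤ |A + A| ≤ |A|(|A|+1)/2, i.e. 9 ≤ |A + A| ≤ 15.
Lower bound 2|A|-1 is attained iff A is an arithmetic progression.
Enumerate sums a + a' for a ≤ a' (symmetric, so this suffices):
a = -2: -2+-2=-4, -2+1=-1, -2+2=0, -2+3=1, -2+10=8
a = 1: 1+1=2, 1+2=3, 1+3=4, 1+10=11
a = 2: 2+2=4, 2+3=5, 2+10=12
a = 3: 3+3=6, 3+10=13
a = 10: 10+10=20
Distinct sums: {-4, -1, 0, 1, 2, 3, 4, 5, 6, 8, 11, 12, 13, 20}
|A + A| = 14

|A + A| = 14


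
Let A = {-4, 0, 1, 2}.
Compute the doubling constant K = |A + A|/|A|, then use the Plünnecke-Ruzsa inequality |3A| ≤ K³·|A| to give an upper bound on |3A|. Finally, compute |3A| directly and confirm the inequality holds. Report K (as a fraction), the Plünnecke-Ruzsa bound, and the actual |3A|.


|A| = 4.
Step 1: Compute A + A by enumerating all 16 pairs.
A + A = {-8, -4, -3, -2, 0, 1, 2, 3, 4}, so |A + A| = 9.
Step 2: Doubling constant K = |A + A|/|A| = 9/4 = 9/4 ≈ 2.2500.
Step 3: Plünnecke-Ruzsa gives |3A| ≤ K³·|A| = (2.2500)³ · 4 ≈ 45.5625.
Step 4: Compute 3A = A + A + A directly by enumerating all triples (a,b,c) ∈ A³; |3A| = 15.
Step 5: Check 15 ≤ 45.5625? Yes ✓.

K = 9/4, Plünnecke-Ruzsa bound K³|A| ≈ 45.5625, |3A| = 15, inequality holds.


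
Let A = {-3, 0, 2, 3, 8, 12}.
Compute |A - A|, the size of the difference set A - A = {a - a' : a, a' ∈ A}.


A - A = {a - a' : a, a' ∈ A}; |A| = 6.
Bounds: 2|A|-1 ≤ |A - A| ≤ |A|² - |A| + 1, i.e. 11 ≤ |A - A| ≤ 31.
Note: 0 ∈ A - A always (from a - a). The set is symmetric: if d ∈ A - A then -d ∈ A - A.
Enumerate nonzero differences d = a - a' with a > a' (then include -d):
Positive differences: {1, 2, 3, 4, 5, 6, 8, 9, 10, 11, 12, 15}
Full difference set: {0} ∪ (positive diffs) ∪ (negative diffs).
|A - A| = 1 + 2·12 = 25 (matches direct enumeration: 25).

|A - A| = 25


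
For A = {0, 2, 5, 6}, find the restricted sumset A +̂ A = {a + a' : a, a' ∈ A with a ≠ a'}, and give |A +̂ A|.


Restricted sumset: A +̂ A = {a + a' : a ∈ A, a' ∈ A, a ≠ a'}.
Equivalently, take A + A and drop any sum 2a that is achievable ONLY as a + a for a ∈ A (i.e. sums representable only with equal summands).
Enumerate pairs (a, a') with a < a' (symmetric, so each unordered pair gives one sum; this covers all a ≠ a'):
  0 + 2 = 2
  0 + 5 = 5
  0 + 6 = 6
  2 + 5 = 7
  2 + 6 = 8
  5 + 6 = 11
Collected distinct sums: {2, 5, 6, 7, 8, 11}
|A +̂ A| = 6
(Reference bound: |A +̂ A| ≥ 2|A| - 3 for |A| ≥ 2, with |A| = 4 giving ≥ 5.)

|A +̂ A| = 6


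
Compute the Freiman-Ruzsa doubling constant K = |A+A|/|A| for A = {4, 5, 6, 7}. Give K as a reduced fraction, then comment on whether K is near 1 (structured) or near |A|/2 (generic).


|A| = 4.
Compute A + A by enumerating all 16 pairs.
A + A = {8, 9, 10, 11, 12, 13, 14}, so |A + A| = 7.
K = |A + A| / |A| = 7/4 (already in lowest terms) ≈ 1.7500.
Reference: AP of size 4 gives K = 7/4 ≈ 1.7500; a fully generic set of size 4 gives K ≈ 2.5000.

|A| = 4, |A + A| = 7, K = 7/4.


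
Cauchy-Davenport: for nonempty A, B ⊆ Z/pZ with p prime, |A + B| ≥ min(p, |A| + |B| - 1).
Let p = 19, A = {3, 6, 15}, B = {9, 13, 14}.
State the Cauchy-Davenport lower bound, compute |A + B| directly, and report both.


Cauchy-Davenport: |A + B| ≥ min(p, |A| + |B| - 1) for A, B nonempty in Z/pZ.
|A| = 3, |B| = 3, p = 19.
CD lower bound = min(19, 3 + 3 - 1) = min(19, 5) = 5.
Compute A + B mod 19 directly:
a = 3: 3+9=12, 3+13=16, 3+14=17
a = 6: 6+9=15, 6+13=0, 6+14=1
a = 15: 15+9=5, 15+13=9, 15+14=10
A + B = {0, 1, 5, 9, 10, 12, 15, 16, 17}, so |A + B| = 9.
Verify: 9 ≥ 5? Yes ✓.

CD lower bound = 5, actual |A + B| = 9.


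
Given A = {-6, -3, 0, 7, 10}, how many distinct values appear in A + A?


A + A = {a + a' : a, a' ∈ A}; |A| = 5.
General bounds: 2|A| - 1 ≤ |A + A| ≤ |A|(|A|+1)/2, i.e. 9 ≤ |A + A| ≤ 15.
Lower bound 2|A|-1 is attained iff A is an arithmetic progression.
Enumerate sums a + a' for a ≤ a' (symmetric, so this suffices):
a = -6: -6+-6=-12, -6+-3=-9, -6+0=-6, -6+7=1, -6+10=4
a = -3: -3+-3=-6, -3+0=-3, -3+7=4, -3+10=7
a = 0: 0+0=0, 0+7=7, 0+10=10
a = 7: 7+7=14, 7+10=17
a = 10: 10+10=20
Distinct sums: {-12, -9, -6, -3, 0, 1, 4, 7, 10, 14, 17, 20}
|A + A| = 12

|A + A| = 12


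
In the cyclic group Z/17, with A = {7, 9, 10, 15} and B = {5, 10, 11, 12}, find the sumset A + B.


Work in Z/17Z: reduce every sum a + b modulo 17.
Enumerate all 16 pairs:
a = 7: 7+5=12, 7+10=0, 7+11=1, 7+12=2
a = 9: 9+5=14, 9+10=2, 9+11=3, 9+12=4
a = 10: 10+5=15, 10+10=3, 10+11=4, 10+12=5
a = 15: 15+5=3, 15+10=8, 15+11=9, 15+12=10
Distinct residues collected: {0, 1, 2, 3, 4, 5, 8, 9, 10, 12, 14, 15}
|A + B| = 12 (out of 17 total residues).

A + B = {0, 1, 2, 3, 4, 5, 8, 9, 10, 12, 14, 15}


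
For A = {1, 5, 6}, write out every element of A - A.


A - A = {a - a' : a, a' ∈ A}.
Compute a - a' for each ordered pair (a, a'):
a = 1: 1-1=0, 1-5=-4, 1-6=-5
a = 5: 5-1=4, 5-5=0, 5-6=-1
a = 6: 6-1=5, 6-5=1, 6-6=0
Collecting distinct values (and noting 0 appears from a-a):
A - A = {-5, -4, -1, 0, 1, 4, 5}
|A - A| = 7

A - A = {-5, -4, -1, 0, 1, 4, 5}


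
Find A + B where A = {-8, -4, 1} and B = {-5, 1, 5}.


A + B = {a + b : a ∈ A, b ∈ B}.
Enumerate all |A|·|B| = 3·3 = 9 pairs (a, b) and collect distinct sums.
a = -8: -8+-5=-13, -8+1=-7, -8+5=-3
a = -4: -4+-5=-9, -4+1=-3, -4+5=1
a = 1: 1+-5=-4, 1+1=2, 1+5=6
Collecting distinct sums: A + B = {-13, -9, -7, -4, -3, 1, 2, 6}
|A + B| = 8

A + B = {-13, -9, -7, -4, -3, 1, 2, 6}


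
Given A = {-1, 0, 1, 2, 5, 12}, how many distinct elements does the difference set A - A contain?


A - A = {a - a' : a, a' ∈ A}; |A| = 6.
Bounds: 2|A|-1 ≤ |A - A| ≤ |A|² - |A| + 1, i.e. 11 ≤ |A - A| ≤ 31.
Note: 0 ∈ A - A always (from a - a). The set is symmetric: if d ∈ A - A then -d ∈ A - A.
Enumerate nonzero differences d = a - a' with a > a' (then include -d):
Positive differences: {1, 2, 3, 4, 5, 6, 7, 10, 11, 12, 13}
Full difference set: {0} ∪ (positive diffs) ∪ (negative diffs).
|A - A| = 1 + 2·11 = 23 (matches direct enumeration: 23).

|A - A| = 23


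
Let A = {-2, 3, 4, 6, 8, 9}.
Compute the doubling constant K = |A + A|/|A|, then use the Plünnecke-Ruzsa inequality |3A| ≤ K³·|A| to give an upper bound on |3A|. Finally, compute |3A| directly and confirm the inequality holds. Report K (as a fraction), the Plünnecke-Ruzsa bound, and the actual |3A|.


|A| = 6.
Step 1: Compute A + A by enumerating all 36 pairs.
A + A = {-4, 1, 2, 4, 6, 7, 8, 9, 10, 11, 12, 13, 14, 15, 16, 17, 18}, so |A + A| = 17.
Step 2: Doubling constant K = |A + A|/|A| = 17/6 = 17/6 ≈ 2.8333.
Step 3: Plünnecke-Ruzsa gives |3A| ≤ K³·|A| = (2.8333)³ · 6 ≈ 136.4722.
Step 4: Compute 3A = A + A + A directly by enumerating all triples (a,b,c) ∈ A³; |3A| = 28.
Step 5: Check 28 ≤ 136.4722? Yes ✓.

K = 17/6, Plünnecke-Ruzsa bound K³|A| ≈ 136.4722, |3A| = 28, inequality holds.


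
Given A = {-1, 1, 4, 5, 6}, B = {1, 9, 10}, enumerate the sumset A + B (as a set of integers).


A + B = {a + b : a ∈ A, b ∈ B}.
Enumerate all |A|·|B| = 5·3 = 15 pairs (a, b) and collect distinct sums.
a = -1: -1+1=0, -1+9=8, -1+10=9
a = 1: 1+1=2, 1+9=10, 1+10=11
a = 4: 4+1=5, 4+9=13, 4+10=14
a = 5: 5+1=6, 5+9=14, 5+10=15
a = 6: 6+1=7, 6+9=15, 6+10=16
Collecting distinct sums: A + B = {0, 2, 5, 6, 7, 8, 9, 10, 11, 13, 14, 15, 16}
|A + B| = 13

A + B = {0, 2, 5, 6, 7, 8, 9, 10, 11, 13, 14, 15, 16}


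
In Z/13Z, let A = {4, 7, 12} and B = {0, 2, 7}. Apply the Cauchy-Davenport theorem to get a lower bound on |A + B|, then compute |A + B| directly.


Cauchy-Davenport: |A + B| ≥ min(p, |A| + |B| - 1) for A, B nonempty in Z/pZ.
|A| = 3, |B| = 3, p = 13.
CD lower bound = min(13, 3 + 3 - 1) = min(13, 5) = 5.
Compute A + B mod 13 directly:
a = 4: 4+0=4, 4+2=6, 4+7=11
a = 7: 7+0=7, 7+2=9, 7+7=1
a = 12: 12+0=12, 12+2=1, 12+7=6
A + B = {1, 4, 6, 7, 9, 11, 12}, so |A + B| = 7.
Verify: 7 ≥ 5? Yes ✓.

CD lower bound = 5, actual |A + B| = 7.


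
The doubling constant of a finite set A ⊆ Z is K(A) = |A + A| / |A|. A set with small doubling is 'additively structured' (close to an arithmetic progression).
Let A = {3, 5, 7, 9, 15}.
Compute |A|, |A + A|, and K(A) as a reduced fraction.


|A| = 5.
Compute A + A by enumerating all 25 pairs.
A + A = {6, 8, 10, 12, 14, 16, 18, 20, 22, 24, 30}, so |A + A| = 11.
K = |A + A| / |A| = 11/5 (already in lowest terms) ≈ 2.2000.
Reference: AP of size 5 gives K = 9/5 ≈ 1.8000; a fully generic set of size 5 gives K ≈ 3.0000.

|A| = 5, |A + A| = 11, K = 11/5.


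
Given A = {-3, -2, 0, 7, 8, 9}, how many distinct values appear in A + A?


A + A = {a + a' : a, a' ∈ A}; |A| = 6.
General bounds: 2|A| - 1 ≤ |A + A| ≤ |A|(|A|+1)/2, i.e. 11 ≤ |A + A| ≤ 21.
Lower bound 2|A|-1 is attained iff A is an arithmetic progression.
Enumerate sums a + a' for a ≤ a' (symmetric, so this suffices):
a = -3: -3+-3=-6, -3+-2=-5, -3+0=-3, -3+7=4, -3+8=5, -3+9=6
a = -2: -2+-2=-4, -2+0=-2, -2+7=5, -2+8=6, -2+9=7
a = 0: 0+0=0, 0+7=7, 0+8=8, 0+9=9
a = 7: 7+7=14, 7+8=15, 7+9=16
a = 8: 8+8=16, 8+9=17
a = 9: 9+9=18
Distinct sums: {-6, -5, -4, -3, -2, 0, 4, 5, 6, 7, 8, 9, 14, 15, 16, 17, 18}
|A + A| = 17

|A + A| = 17


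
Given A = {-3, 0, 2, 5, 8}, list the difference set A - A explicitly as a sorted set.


A - A = {a - a' : a, a' ∈ A}.
Compute a - a' for each ordered pair (a, a'):
a = -3: -3--3=0, -3-0=-3, -3-2=-5, -3-5=-8, -3-8=-11
a = 0: 0--3=3, 0-0=0, 0-2=-2, 0-5=-5, 0-8=-8
a = 2: 2--3=5, 2-0=2, 2-2=0, 2-5=-3, 2-8=-6
a = 5: 5--3=8, 5-0=5, 5-2=3, 5-5=0, 5-8=-3
a = 8: 8--3=11, 8-0=8, 8-2=6, 8-5=3, 8-8=0
Collecting distinct values (and noting 0 appears from a-a):
A - A = {-11, -8, -6, -5, -3, -2, 0, 2, 3, 5, 6, 8, 11}
|A - A| = 13

A - A = {-11, -8, -6, -5, -3, -2, 0, 2, 3, 5, 6, 8, 11}


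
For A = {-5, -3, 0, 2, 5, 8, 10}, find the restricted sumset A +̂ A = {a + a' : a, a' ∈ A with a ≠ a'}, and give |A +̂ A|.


Restricted sumset: A +̂ A = {a + a' : a ∈ A, a' ∈ A, a ≠ a'}.
Equivalently, take A + A and drop any sum 2a that is achievable ONLY as a + a for a ∈ A (i.e. sums representable only with equal summands).
Enumerate pairs (a, a') with a < a' (symmetric, so each unordered pair gives one sum; this covers all a ≠ a'):
  -5 + -3 = -8
  -5 + 0 = -5
  -5 + 2 = -3
  -5 + 5 = 0
  -5 + 8 = 3
  -5 + 10 = 5
  -3 + 0 = -3
  -3 + 2 = -1
  -3 + 5 = 2
  -3 + 8 = 5
  -3 + 10 = 7
  0 + 2 = 2
  0 + 5 = 5
  0 + 8 = 8
  0 + 10 = 10
  2 + 5 = 7
  2 + 8 = 10
  2 + 10 = 12
  5 + 8 = 13
  5 + 10 = 15
  8 + 10 = 18
Collected distinct sums: {-8, -5, -3, -1, 0, 2, 3, 5, 7, 8, 10, 12, 13, 15, 18}
|A +̂ A| = 15
(Reference bound: |A +̂ A| ≥ 2|A| - 3 for |A| ≥ 2, with |A| = 7 giving ≥ 11.)

|A +̂ A| = 15


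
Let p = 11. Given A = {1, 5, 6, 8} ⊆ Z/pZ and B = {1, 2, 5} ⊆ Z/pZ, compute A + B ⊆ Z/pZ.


Work in Z/11Z: reduce every sum a + b modulo 11.
Enumerate all 12 pairs:
a = 1: 1+1=2, 1+2=3, 1+5=6
a = 5: 5+1=6, 5+2=7, 5+5=10
a = 6: 6+1=7, 6+2=8, 6+5=0
a = 8: 8+1=9, 8+2=10, 8+5=2
Distinct residues collected: {0, 2, 3, 6, 7, 8, 9, 10}
|A + B| = 8 (out of 11 total residues).

A + B = {0, 2, 3, 6, 7, 8, 9, 10}


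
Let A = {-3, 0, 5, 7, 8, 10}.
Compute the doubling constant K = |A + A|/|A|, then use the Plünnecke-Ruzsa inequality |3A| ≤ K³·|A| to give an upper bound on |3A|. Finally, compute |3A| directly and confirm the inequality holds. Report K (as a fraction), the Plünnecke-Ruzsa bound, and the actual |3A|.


|A| = 6.
Step 1: Compute A + A by enumerating all 36 pairs.
A + A = {-6, -3, 0, 2, 4, 5, 7, 8, 10, 12, 13, 14, 15, 16, 17, 18, 20}, so |A + A| = 17.
Step 2: Doubling constant K = |A + A|/|A| = 17/6 = 17/6 ≈ 2.8333.
Step 3: Plünnecke-Ruzsa gives |3A| ≤ K³·|A| = (2.8333)³ · 6 ≈ 136.4722.
Step 4: Compute 3A = A + A + A directly by enumerating all triples (a,b,c) ∈ A³; |3A| = 32.
Step 5: Check 32 ≤ 136.4722? Yes ✓.

K = 17/6, Plünnecke-Ruzsa bound K³|A| ≈ 136.4722, |3A| = 32, inequality holds.


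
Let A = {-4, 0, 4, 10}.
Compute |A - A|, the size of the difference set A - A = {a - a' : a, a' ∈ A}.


A - A = {a - a' : a, a' ∈ A}; |A| = 4.
Bounds: 2|A|-1 ≤ |A - A| ≤ |A|² - |A| + 1, i.e. 7 ≤ |A - A| ≤ 13.
Note: 0 ∈ A - A always (from a - a). The set is symmetric: if d ∈ A - A then -d ∈ A - A.
Enumerate nonzero differences d = a - a' with a > a' (then include -d):
Positive differences: {4, 6, 8, 10, 14}
Full difference set: {0} ∪ (positive diffs) ∪ (negative diffs).
|A - A| = 1 + 2·5 = 11 (matches direct enumeration: 11).

|A - A| = 11


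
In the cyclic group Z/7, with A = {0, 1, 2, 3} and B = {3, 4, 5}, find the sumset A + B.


Work in Z/7Z: reduce every sum a + b modulo 7.
Enumerate all 12 pairs:
a = 0: 0+3=3, 0+4=4, 0+5=5
a = 1: 1+3=4, 1+4=5, 1+5=6
a = 2: 2+3=5, 2+4=6, 2+5=0
a = 3: 3+3=6, 3+4=0, 3+5=1
Distinct residues collected: {0, 1, 3, 4, 5, 6}
|A + B| = 6 (out of 7 total residues).

A + B = {0, 1, 3, 4, 5, 6}


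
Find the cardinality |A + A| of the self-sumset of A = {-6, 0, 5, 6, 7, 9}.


A + A = {a + a' : a, a' ∈ A}; |A| = 6.
General bounds: 2|A| - 1 ≤ |A + A| ≤ |A|(|A|+1)/2, i.e. 11 ≤ |A + A| ≤ 21.
Lower bound 2|A|-1 is attained iff A is an arithmetic progression.
Enumerate sums a + a' for a ≤ a' (symmetric, so this suffices):
a = -6: -6+-6=-12, -6+0=-6, -6+5=-1, -6+6=0, -6+7=1, -6+9=3
a = 0: 0+0=0, 0+5=5, 0+6=6, 0+7=7, 0+9=9
a = 5: 5+5=10, 5+6=11, 5+7=12, 5+9=14
a = 6: 6+6=12, 6+7=13, 6+9=15
a = 7: 7+7=14, 7+9=16
a = 9: 9+9=18
Distinct sums: {-12, -6, -1, 0, 1, 3, 5, 6, 7, 9, 10, 11, 12, 13, 14, 15, 16, 18}
|A + A| = 18

|A + A| = 18


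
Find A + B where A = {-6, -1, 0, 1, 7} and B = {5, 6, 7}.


A + B = {a + b : a ∈ A, b ∈ B}.
Enumerate all |A|·|B| = 5·3 = 15 pairs (a, b) and collect distinct sums.
a = -6: -6+5=-1, -6+6=0, -6+7=1
a = -1: -1+5=4, -1+6=5, -1+7=6
a = 0: 0+5=5, 0+6=6, 0+7=7
a = 1: 1+5=6, 1+6=7, 1+7=8
a = 7: 7+5=12, 7+6=13, 7+7=14
Collecting distinct sums: A + B = {-1, 0, 1, 4, 5, 6, 7, 8, 12, 13, 14}
|A + B| = 11

A + B = {-1, 0, 1, 4, 5, 6, 7, 8, 12, 13, 14}


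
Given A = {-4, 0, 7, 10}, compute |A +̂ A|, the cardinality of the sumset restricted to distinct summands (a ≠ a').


Restricted sumset: A +̂ A = {a + a' : a ∈ A, a' ∈ A, a ≠ a'}.
Equivalently, take A + A and drop any sum 2a that is achievable ONLY as a + a for a ∈ A (i.e. sums representable only with equal summands).
Enumerate pairs (a, a') with a < a' (symmetric, so each unordered pair gives one sum; this covers all a ≠ a'):
  -4 + 0 = -4
  -4 + 7 = 3
  -4 + 10 = 6
  0 + 7 = 7
  0 + 10 = 10
  7 + 10 = 17
Collected distinct sums: {-4, 3, 6, 7, 10, 17}
|A +̂ A| = 6
(Reference bound: |A +̂ A| ≥ 2|A| - 3 for |A| ≥ 2, with |A| = 4 giving ≥ 5.)

|A +̂ A| = 6


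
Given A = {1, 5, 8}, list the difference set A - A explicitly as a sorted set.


A - A = {a - a' : a, a' ∈ A}.
Compute a - a' for each ordered pair (a, a'):
a = 1: 1-1=0, 1-5=-4, 1-8=-7
a = 5: 5-1=4, 5-5=0, 5-8=-3
a = 8: 8-1=7, 8-5=3, 8-8=0
Collecting distinct values (and noting 0 appears from a-a):
A - A = {-7, -4, -3, 0, 3, 4, 7}
|A - A| = 7

A - A = {-7, -4, -3, 0, 3, 4, 7}


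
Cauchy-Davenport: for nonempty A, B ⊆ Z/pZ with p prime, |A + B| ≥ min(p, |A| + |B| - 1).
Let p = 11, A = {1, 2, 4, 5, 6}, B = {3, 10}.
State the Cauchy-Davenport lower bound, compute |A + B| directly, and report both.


Cauchy-Davenport: |A + B| ≥ min(p, |A| + |B| - 1) for A, B nonempty in Z/pZ.
|A| = 5, |B| = 2, p = 11.
CD lower bound = min(11, 5 + 2 - 1) = min(11, 6) = 6.
Compute A + B mod 11 directly:
a = 1: 1+3=4, 1+10=0
a = 2: 2+3=5, 2+10=1
a = 4: 4+3=7, 4+10=3
a = 5: 5+3=8, 5+10=4
a = 6: 6+3=9, 6+10=5
A + B = {0, 1, 3, 4, 5, 7, 8, 9}, so |A + B| = 8.
Verify: 8 ≥ 6? Yes ✓.

CD lower bound = 6, actual |A + B| = 8.


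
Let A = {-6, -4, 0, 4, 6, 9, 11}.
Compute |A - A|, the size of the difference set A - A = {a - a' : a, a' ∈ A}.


A - A = {a - a' : a, a' ∈ A}; |A| = 7.
Bounds: 2|A|-1 ≤ |A - A| ≤ |A|² - |A| + 1, i.e. 13 ≤ |A - A| ≤ 43.
Note: 0 ∈ A - A always (from a - a). The set is symmetric: if d ∈ A - A then -d ∈ A - A.
Enumerate nonzero differences d = a - a' with a > a' (then include -d):
Positive differences: {2, 3, 4, 5, 6, 7, 8, 9, 10, 11, 12, 13, 15, 17}
Full difference set: {0} ∪ (positive diffs) ∪ (negative diffs).
|A - A| = 1 + 2·14 = 29 (matches direct enumeration: 29).

|A - A| = 29


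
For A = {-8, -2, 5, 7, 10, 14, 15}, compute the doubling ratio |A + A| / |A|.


|A| = 7.
Compute A + A by enumerating all 49 pairs.
A + A = {-16, -10, -4, -3, -1, 2, 3, 5, 6, 7, 8, 10, 12, 13, 14, 15, 17, 19, 20, 21, 22, 24, 25, 28, 29, 30}, so |A + A| = 26.
K = |A + A| / |A| = 26/7 (already in lowest terms) ≈ 3.7143.
Reference: AP of size 7 gives K = 13/7 ≈ 1.8571; a fully generic set of size 7 gives K ≈ 4.0000.

|A| = 7, |A + A| = 26, K = 26/7.


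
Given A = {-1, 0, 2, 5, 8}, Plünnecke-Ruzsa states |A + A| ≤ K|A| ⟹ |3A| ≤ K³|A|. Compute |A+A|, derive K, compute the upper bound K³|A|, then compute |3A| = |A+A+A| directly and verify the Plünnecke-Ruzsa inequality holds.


|A| = 5.
Step 1: Compute A + A by enumerating all 25 pairs.
A + A = {-2, -1, 0, 1, 2, 4, 5, 7, 8, 10, 13, 16}, so |A + A| = 12.
Step 2: Doubling constant K = |A + A|/|A| = 12/5 = 12/5 ≈ 2.4000.
Step 3: Plünnecke-Ruzsa gives |3A| ≤ K³·|A| = (2.4000)³ · 5 ≈ 69.1200.
Step 4: Compute 3A = A + A + A directly by enumerating all triples (a,b,c) ∈ A³; |3A| = 21.
Step 5: Check 21 ≤ 69.1200? Yes ✓.

K = 12/5, Plünnecke-Ruzsa bound K³|A| ≈ 69.1200, |3A| = 21, inequality holds.


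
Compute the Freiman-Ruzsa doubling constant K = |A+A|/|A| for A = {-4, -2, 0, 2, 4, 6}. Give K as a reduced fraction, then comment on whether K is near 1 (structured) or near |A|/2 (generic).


|A| = 6.
Compute A + A by enumerating all 36 pairs.
A + A = {-8, -6, -4, -2, 0, 2, 4, 6, 8, 10, 12}, so |A + A| = 11.
K = |A + A| / |A| = 11/6 (already in lowest terms) ≈ 1.8333.
Reference: AP of size 6 gives K = 11/6 ≈ 1.8333; a fully generic set of size 6 gives K ≈ 3.5000.

|A| = 6, |A + A| = 11, K = 11/6.


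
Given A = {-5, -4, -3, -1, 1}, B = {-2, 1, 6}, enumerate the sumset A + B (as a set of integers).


A + B = {a + b : a ∈ A, b ∈ B}.
Enumerate all |A|·|B| = 5·3 = 15 pairs (a, b) and collect distinct sums.
a = -5: -5+-2=-7, -5+1=-4, -5+6=1
a = -4: -4+-2=-6, -4+1=-3, -4+6=2
a = -3: -3+-2=-5, -3+1=-2, -3+6=3
a = -1: -1+-2=-3, -1+1=0, -1+6=5
a = 1: 1+-2=-1, 1+1=2, 1+6=7
Collecting distinct sums: A + B = {-7, -6, -5, -4, -3, -2, -1, 0, 1, 2, 3, 5, 7}
|A + B| = 13

A + B = {-7, -6, -5, -4, -3, -2, -1, 0, 1, 2, 3, 5, 7}


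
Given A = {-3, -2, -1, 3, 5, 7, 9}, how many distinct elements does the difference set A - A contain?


A - A = {a - a' : a, a' ∈ A}; |A| = 7.
Bounds: 2|A|-1 ≤ |A - A| ≤ |A|² - |A| + 1, i.e. 13 ≤ |A - A| ≤ 43.
Note: 0 ∈ A - A always (from a - a). The set is symmetric: if d ∈ A - A then -d ∈ A - A.
Enumerate nonzero differences d = a - a' with a > a' (then include -d):
Positive differences: {1, 2, 4, 5, 6, 7, 8, 9, 10, 11, 12}
Full difference set: {0} ∪ (positive diffs) ∪ (negative diffs).
|A - A| = 1 + 2·11 = 23 (matches direct enumeration: 23).

|A - A| = 23


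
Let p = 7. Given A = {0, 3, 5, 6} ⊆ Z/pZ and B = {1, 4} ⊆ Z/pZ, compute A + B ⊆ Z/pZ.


Work in Z/7Z: reduce every sum a + b modulo 7.
Enumerate all 8 pairs:
a = 0: 0+1=1, 0+4=4
a = 3: 3+1=4, 3+4=0
a = 5: 5+1=6, 5+4=2
a = 6: 6+1=0, 6+4=3
Distinct residues collected: {0, 1, 2, 3, 4, 6}
|A + B| = 6 (out of 7 total residues).

A + B = {0, 1, 2, 3, 4, 6}


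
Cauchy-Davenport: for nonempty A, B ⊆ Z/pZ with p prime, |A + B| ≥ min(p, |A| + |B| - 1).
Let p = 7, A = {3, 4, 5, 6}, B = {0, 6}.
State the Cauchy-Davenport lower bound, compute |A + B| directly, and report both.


Cauchy-Davenport: |A + B| ≥ min(p, |A| + |B| - 1) for A, B nonempty in Z/pZ.
|A| = 4, |B| = 2, p = 7.
CD lower bound = min(7, 4 + 2 - 1) = min(7, 5) = 5.
Compute A + B mod 7 directly:
a = 3: 3+0=3, 3+6=2
a = 4: 4+0=4, 4+6=3
a = 5: 5+0=5, 5+6=4
a = 6: 6+0=6, 6+6=5
A + B = {2, 3, 4, 5, 6}, so |A + B| = 5.
Verify: 5 ≥ 5? Yes ✓.

CD lower bound = 5, actual |A + B| = 5.


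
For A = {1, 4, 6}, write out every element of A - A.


A - A = {a - a' : a, a' ∈ A}.
Compute a - a' for each ordered pair (a, a'):
a = 1: 1-1=0, 1-4=-3, 1-6=-5
a = 4: 4-1=3, 4-4=0, 4-6=-2
a = 6: 6-1=5, 6-4=2, 6-6=0
Collecting distinct values (and noting 0 appears from a-a):
A - A = {-5, -3, -2, 0, 2, 3, 5}
|A - A| = 7

A - A = {-5, -3, -2, 0, 2, 3, 5}


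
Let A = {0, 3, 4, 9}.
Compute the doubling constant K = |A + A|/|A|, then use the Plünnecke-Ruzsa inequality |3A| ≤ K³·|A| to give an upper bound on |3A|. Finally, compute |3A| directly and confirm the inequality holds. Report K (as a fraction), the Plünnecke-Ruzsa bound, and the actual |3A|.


|A| = 4.
Step 1: Compute A + A by enumerating all 16 pairs.
A + A = {0, 3, 4, 6, 7, 8, 9, 12, 13, 18}, so |A + A| = 10.
Step 2: Doubling constant K = |A + A|/|A| = 10/4 = 10/4 ≈ 2.5000.
Step 3: Plünnecke-Ruzsa gives |3A| ≤ K³·|A| = (2.5000)³ · 4 ≈ 62.5000.
Step 4: Compute 3A = A + A + A directly by enumerating all triples (a,b,c) ∈ A³; |3A| = 18.
Step 5: Check 18 ≤ 62.5000? Yes ✓.

K = 10/4, Plünnecke-Ruzsa bound K³|A| ≈ 62.5000, |3A| = 18, inequality holds.


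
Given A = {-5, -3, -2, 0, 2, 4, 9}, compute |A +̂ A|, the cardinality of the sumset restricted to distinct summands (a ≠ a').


Restricted sumset: A +̂ A = {a + a' : a ∈ A, a' ∈ A, a ≠ a'}.
Equivalently, take A + A and drop any sum 2a that is achievable ONLY as a + a for a ∈ A (i.e. sums representable only with equal summands).
Enumerate pairs (a, a') with a < a' (symmetric, so each unordered pair gives one sum; this covers all a ≠ a'):
  -5 + -3 = -8
  -5 + -2 = -7
  -5 + 0 = -5
  -5 + 2 = -3
  -5 + 4 = -1
  -5 + 9 = 4
  -3 + -2 = -5
  -3 + 0 = -3
  -3 + 2 = -1
  -3 + 4 = 1
  -3 + 9 = 6
  -2 + 0 = -2
  -2 + 2 = 0
  -2 + 4 = 2
  -2 + 9 = 7
  0 + 2 = 2
  0 + 4 = 4
  0 + 9 = 9
  2 + 4 = 6
  2 + 9 = 11
  4 + 9 = 13
Collected distinct sums: {-8, -7, -5, -3, -2, -1, 0, 1, 2, 4, 6, 7, 9, 11, 13}
|A +̂ A| = 15
(Reference bound: |A +̂ A| ≥ 2|A| - 3 for |A| ≥ 2, with |A| = 7 giving ≥ 11.)

|A +̂ A| = 15


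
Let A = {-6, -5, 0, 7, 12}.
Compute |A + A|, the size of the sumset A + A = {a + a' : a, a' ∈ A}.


A + A = {a + a' : a, a' ∈ A}; |A| = 5.
General bounds: 2|A| - 1 ≤ |A + A| ≤ |A|(|A|+1)/2, i.e. 9 ≤ |A + A| ≤ 15.
Lower bound 2|A|-1 is attained iff A is an arithmetic progression.
Enumerate sums a + a' for a ≤ a' (symmetric, so this suffices):
a = -6: -6+-6=-12, -6+-5=-11, -6+0=-6, -6+7=1, -6+12=6
a = -5: -5+-5=-10, -5+0=-5, -5+7=2, -5+12=7
a = 0: 0+0=0, 0+7=7, 0+12=12
a = 7: 7+7=14, 7+12=19
a = 12: 12+12=24
Distinct sums: {-12, -11, -10, -6, -5, 0, 1, 2, 6, 7, 12, 14, 19, 24}
|A + A| = 14

|A + A| = 14


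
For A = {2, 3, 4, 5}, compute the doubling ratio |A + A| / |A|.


|A| = 4.
Compute A + A by enumerating all 16 pairs.
A + A = {4, 5, 6, 7, 8, 9, 10}, so |A + A| = 7.
K = |A + A| / |A| = 7/4 (already in lowest terms) ≈ 1.7500.
Reference: AP of size 4 gives K = 7/4 ≈ 1.7500; a fully generic set of size 4 gives K ≈ 2.5000.

|A| = 4, |A + A| = 7, K = 7/4.


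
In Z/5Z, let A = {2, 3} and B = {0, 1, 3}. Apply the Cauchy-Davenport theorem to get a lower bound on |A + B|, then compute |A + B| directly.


Cauchy-Davenport: |A + B| ≥ min(p, |A| + |B| - 1) for A, B nonempty in Z/pZ.
|A| = 2, |B| = 3, p = 5.
CD lower bound = min(5, 2 + 3 - 1) = min(5, 4) = 4.
Compute A + B mod 5 directly:
a = 2: 2+0=2, 2+1=3, 2+3=0
a = 3: 3+0=3, 3+1=4, 3+3=1
A + B = {0, 1, 2, 3, 4}, so |A + B| = 5.
Verify: 5 ≥ 4? Yes ✓.

CD lower bound = 4, actual |A + B| = 5.


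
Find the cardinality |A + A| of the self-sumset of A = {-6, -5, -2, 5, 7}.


A + A = {a + a' : a, a' ∈ A}; |A| = 5.
General bounds: 2|A| - 1 ≤ |A + A| ≤ |A|(|A|+1)/2, i.e. 9 ≤ |A + A| ≤ 15.
Lower bound 2|A|-1 is attained iff A is an arithmetic progression.
Enumerate sums a + a' for a ≤ a' (symmetric, so this suffices):
a = -6: -6+-6=-12, -6+-5=-11, -6+-2=-8, -6+5=-1, -6+7=1
a = -5: -5+-5=-10, -5+-2=-7, -5+5=0, -5+7=2
a = -2: -2+-2=-4, -2+5=3, -2+7=5
a = 5: 5+5=10, 5+7=12
a = 7: 7+7=14
Distinct sums: {-12, -11, -10, -8, -7, -4, -1, 0, 1, 2, 3, 5, 10, 12, 14}
|A + A| = 15

|A + A| = 15


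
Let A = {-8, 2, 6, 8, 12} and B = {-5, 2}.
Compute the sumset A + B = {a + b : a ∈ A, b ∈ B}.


A + B = {a + b : a ∈ A, b ∈ B}.
Enumerate all |A|·|B| = 5·2 = 10 pairs (a, b) and collect distinct sums.
a = -8: -8+-5=-13, -8+2=-6
a = 2: 2+-5=-3, 2+2=4
a = 6: 6+-5=1, 6+2=8
a = 8: 8+-5=3, 8+2=10
a = 12: 12+-5=7, 12+2=14
Collecting distinct sums: A + B = {-13, -6, -3, 1, 3, 4, 7, 8, 10, 14}
|A + B| = 10

A + B = {-13, -6, -3, 1, 3, 4, 7, 8, 10, 14}


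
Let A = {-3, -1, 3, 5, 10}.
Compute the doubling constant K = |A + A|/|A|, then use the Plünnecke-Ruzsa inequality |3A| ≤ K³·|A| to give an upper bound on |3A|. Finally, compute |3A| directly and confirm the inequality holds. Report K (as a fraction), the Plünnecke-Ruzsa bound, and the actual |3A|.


|A| = 5.
Step 1: Compute A + A by enumerating all 25 pairs.
A + A = {-6, -4, -2, 0, 2, 4, 6, 7, 8, 9, 10, 13, 15, 20}, so |A + A| = 14.
Step 2: Doubling constant K = |A + A|/|A| = 14/5 = 14/5 ≈ 2.8000.
Step 3: Plünnecke-Ruzsa gives |3A| ≤ K³·|A| = (2.8000)³ · 5 ≈ 109.7600.
Step 4: Compute 3A = A + A + A directly by enumerating all triples (a,b,c) ∈ A³; |3A| = 27.
Step 5: Check 27 ≤ 109.7600? Yes ✓.

K = 14/5, Plünnecke-Ruzsa bound K³|A| ≈ 109.7600, |3A| = 27, inequality holds.


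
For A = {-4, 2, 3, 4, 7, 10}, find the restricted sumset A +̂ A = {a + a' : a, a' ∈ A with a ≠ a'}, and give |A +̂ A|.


Restricted sumset: A +̂ A = {a + a' : a ∈ A, a' ∈ A, a ≠ a'}.
Equivalently, take A + A and drop any sum 2a that is achievable ONLY as a + a for a ∈ A (i.e. sums representable only with equal summands).
Enumerate pairs (a, a') with a < a' (symmetric, so each unordered pair gives one sum; this covers all a ≠ a'):
  -4 + 2 = -2
  -4 + 3 = -1
  -4 + 4 = 0
  -4 + 7 = 3
  -4 + 10 = 6
  2 + 3 = 5
  2 + 4 = 6
  2 + 7 = 9
  2 + 10 = 12
  3 + 4 = 7
  3 + 7 = 10
  3 + 10 = 13
  4 + 7 = 11
  4 + 10 = 14
  7 + 10 = 17
Collected distinct sums: {-2, -1, 0, 3, 5, 6, 7, 9, 10, 11, 12, 13, 14, 17}
|A +̂ A| = 14
(Reference bound: |A +̂ A| ≥ 2|A| - 3 for |A| ≥ 2, with |A| = 6 giving ≥ 9.)

|A +̂ A| = 14


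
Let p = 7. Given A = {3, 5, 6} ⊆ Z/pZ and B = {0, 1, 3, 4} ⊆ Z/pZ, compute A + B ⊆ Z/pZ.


Work in Z/7Z: reduce every sum a + b modulo 7.
Enumerate all 12 pairs:
a = 3: 3+0=3, 3+1=4, 3+3=6, 3+4=0
a = 5: 5+0=5, 5+1=6, 5+3=1, 5+4=2
a = 6: 6+0=6, 6+1=0, 6+3=2, 6+4=3
Distinct residues collected: {0, 1, 2, 3, 4, 5, 6}
|A + B| = 7 (out of 7 total residues).

A + B = {0, 1, 2, 3, 4, 5, 6}


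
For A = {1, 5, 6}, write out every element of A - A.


A - A = {a - a' : a, a' ∈ A}.
Compute a - a' for each ordered pair (a, a'):
a = 1: 1-1=0, 1-5=-4, 1-6=-5
a = 5: 5-1=4, 5-5=0, 5-6=-1
a = 6: 6-1=5, 6-5=1, 6-6=0
Collecting distinct values (and noting 0 appears from a-a):
A - A = {-5, -4, -1, 0, 1, 4, 5}
|A - A| = 7

A - A = {-5, -4, -1, 0, 1, 4, 5}


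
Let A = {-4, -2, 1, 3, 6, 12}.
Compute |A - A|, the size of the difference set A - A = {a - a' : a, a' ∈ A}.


A - A = {a - a' : a, a' ∈ A}; |A| = 6.
Bounds: 2|A|-1 ≤ |A - A| ≤ |A|² - |A| + 1, i.e. 11 ≤ |A - A| ≤ 31.
Note: 0 ∈ A - A always (from a - a). The set is symmetric: if d ∈ A - A then -d ∈ A - A.
Enumerate nonzero differences d = a - a' with a > a' (then include -d):
Positive differences: {2, 3, 5, 6, 7, 8, 9, 10, 11, 14, 16}
Full difference set: {0} ∪ (positive diffs) ∪ (negative diffs).
|A - A| = 1 + 2·11 = 23 (matches direct enumeration: 23).

|A - A| = 23


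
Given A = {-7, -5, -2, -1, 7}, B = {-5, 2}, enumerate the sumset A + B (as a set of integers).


A + B = {a + b : a ∈ A, b ∈ B}.
Enumerate all |A|·|B| = 5·2 = 10 pairs (a, b) and collect distinct sums.
a = -7: -7+-5=-12, -7+2=-5
a = -5: -5+-5=-10, -5+2=-3
a = -2: -2+-5=-7, -2+2=0
a = -1: -1+-5=-6, -1+2=1
a = 7: 7+-5=2, 7+2=9
Collecting distinct sums: A + B = {-12, -10, -7, -6, -5, -3, 0, 1, 2, 9}
|A + B| = 10

A + B = {-12, -10, -7, -6, -5, -3, 0, 1, 2, 9}


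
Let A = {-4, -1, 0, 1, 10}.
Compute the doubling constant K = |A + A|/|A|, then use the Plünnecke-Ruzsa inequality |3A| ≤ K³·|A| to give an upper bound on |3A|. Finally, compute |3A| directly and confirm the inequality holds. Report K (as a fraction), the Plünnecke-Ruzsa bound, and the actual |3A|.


|A| = 5.
Step 1: Compute A + A by enumerating all 25 pairs.
A + A = {-8, -5, -4, -3, -2, -1, 0, 1, 2, 6, 9, 10, 11, 20}, so |A + A| = 14.
Step 2: Doubling constant K = |A + A|/|A| = 14/5 = 14/5 ≈ 2.8000.
Step 3: Plünnecke-Ruzsa gives |3A| ≤ K³·|A| = (2.8000)³ · 5 ≈ 109.7600.
Step 4: Compute 3A = A + A + A directly by enumerating all triples (a,b,c) ∈ A³; |3A| = 27.
Step 5: Check 27 ≤ 109.7600? Yes ✓.

K = 14/5, Plünnecke-Ruzsa bound K³|A| ≈ 109.7600, |3A| = 27, inequality holds.


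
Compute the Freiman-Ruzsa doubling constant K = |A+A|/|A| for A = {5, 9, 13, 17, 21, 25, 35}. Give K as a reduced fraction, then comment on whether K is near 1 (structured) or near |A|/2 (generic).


|A| = 7.
Compute A + A by enumerating all 49 pairs.
A + A = {10, 14, 18, 22, 26, 30, 34, 38, 40, 42, 44, 46, 48, 50, 52, 56, 60, 70}, so |A + A| = 18.
K = |A + A| / |A| = 18/7 (already in lowest terms) ≈ 2.5714.
Reference: AP of size 7 gives K = 13/7 ≈ 1.8571; a fully generic set of size 7 gives K ≈ 4.0000.

|A| = 7, |A + A| = 18, K = 18/7.
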